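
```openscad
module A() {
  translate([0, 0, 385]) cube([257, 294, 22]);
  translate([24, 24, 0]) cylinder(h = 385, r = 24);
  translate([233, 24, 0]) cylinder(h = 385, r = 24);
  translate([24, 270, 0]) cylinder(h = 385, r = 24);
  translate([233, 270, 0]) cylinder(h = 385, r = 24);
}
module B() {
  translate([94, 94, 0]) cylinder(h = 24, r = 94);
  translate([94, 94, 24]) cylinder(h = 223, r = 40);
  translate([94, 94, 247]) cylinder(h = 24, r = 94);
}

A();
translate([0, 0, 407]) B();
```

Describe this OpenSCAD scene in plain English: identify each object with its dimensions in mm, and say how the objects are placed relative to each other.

A is a simple wooden stool: a rectangular seat 257 mm (x) by 294 mm (y), 22 mm thick, top face at z = 407 mm, on four round legs, each 48 mm in diameter. The legs rest on z = 0, each leg's axis is inset half a diameter from the nearest pair of seat edges (so the leg's bounding box is flush with the corner).

B is a spool: two coaxial disc flanges of radius 94 mm and thickness 24 mm, joined by a core cylinder of radius 40 mm and height 223 mm. The lower flange rests on z = 0 and the three cylinders share a vertical axis.

The spool is on top of the stool.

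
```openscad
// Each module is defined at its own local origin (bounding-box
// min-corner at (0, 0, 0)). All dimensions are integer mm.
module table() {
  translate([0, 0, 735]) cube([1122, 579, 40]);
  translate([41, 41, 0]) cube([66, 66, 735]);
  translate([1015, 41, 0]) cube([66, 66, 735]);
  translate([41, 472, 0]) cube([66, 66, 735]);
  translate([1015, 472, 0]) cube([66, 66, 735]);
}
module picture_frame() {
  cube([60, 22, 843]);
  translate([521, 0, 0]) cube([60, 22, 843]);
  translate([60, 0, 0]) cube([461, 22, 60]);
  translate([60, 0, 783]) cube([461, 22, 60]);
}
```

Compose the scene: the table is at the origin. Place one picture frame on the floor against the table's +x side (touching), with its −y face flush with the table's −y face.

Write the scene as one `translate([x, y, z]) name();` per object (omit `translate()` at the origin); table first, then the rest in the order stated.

table();
translate([1122, 0, 0]) picture_frame();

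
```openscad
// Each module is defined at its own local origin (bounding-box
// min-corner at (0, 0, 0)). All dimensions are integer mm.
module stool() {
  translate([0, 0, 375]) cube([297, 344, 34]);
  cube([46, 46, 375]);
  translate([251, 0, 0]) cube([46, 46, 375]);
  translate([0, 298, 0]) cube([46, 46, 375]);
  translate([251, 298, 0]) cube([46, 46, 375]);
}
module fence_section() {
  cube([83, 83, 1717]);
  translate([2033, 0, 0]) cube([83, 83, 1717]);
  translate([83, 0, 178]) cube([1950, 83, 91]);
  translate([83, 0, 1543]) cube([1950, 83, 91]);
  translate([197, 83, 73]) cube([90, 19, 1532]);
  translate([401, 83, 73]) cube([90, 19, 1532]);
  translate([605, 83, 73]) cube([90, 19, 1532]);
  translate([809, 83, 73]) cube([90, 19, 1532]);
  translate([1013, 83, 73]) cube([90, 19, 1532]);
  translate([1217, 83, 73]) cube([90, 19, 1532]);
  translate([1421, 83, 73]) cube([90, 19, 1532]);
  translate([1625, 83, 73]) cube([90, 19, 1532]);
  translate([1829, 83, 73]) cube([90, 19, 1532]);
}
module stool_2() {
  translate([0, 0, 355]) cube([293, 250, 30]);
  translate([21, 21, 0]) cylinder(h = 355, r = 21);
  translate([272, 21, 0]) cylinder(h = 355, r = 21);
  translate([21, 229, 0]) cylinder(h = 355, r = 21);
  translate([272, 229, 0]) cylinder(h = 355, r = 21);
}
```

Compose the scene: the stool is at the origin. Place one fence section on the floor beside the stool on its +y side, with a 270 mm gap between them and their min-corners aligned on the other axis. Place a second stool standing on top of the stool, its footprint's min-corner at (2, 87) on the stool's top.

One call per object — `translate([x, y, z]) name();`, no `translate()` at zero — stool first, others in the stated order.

stool();
translate([0, 614, 0]) fence_section();
translate([2, 87, 409]) stool_2();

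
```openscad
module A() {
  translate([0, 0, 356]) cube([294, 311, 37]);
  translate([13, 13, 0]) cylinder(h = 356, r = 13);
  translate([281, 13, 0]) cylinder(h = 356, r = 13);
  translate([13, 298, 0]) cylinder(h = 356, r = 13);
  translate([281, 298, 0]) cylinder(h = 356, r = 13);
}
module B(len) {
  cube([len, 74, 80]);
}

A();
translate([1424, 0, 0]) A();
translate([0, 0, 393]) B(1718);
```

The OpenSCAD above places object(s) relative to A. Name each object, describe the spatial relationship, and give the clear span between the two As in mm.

A is a stool. B is a beam. A beam spans the tops of two stools. The clear span between the two stools is 1130 mm.

Second stool starts at x = 1424; first ends at x = 294; clear span = 1424 − 294 = 1130 mm.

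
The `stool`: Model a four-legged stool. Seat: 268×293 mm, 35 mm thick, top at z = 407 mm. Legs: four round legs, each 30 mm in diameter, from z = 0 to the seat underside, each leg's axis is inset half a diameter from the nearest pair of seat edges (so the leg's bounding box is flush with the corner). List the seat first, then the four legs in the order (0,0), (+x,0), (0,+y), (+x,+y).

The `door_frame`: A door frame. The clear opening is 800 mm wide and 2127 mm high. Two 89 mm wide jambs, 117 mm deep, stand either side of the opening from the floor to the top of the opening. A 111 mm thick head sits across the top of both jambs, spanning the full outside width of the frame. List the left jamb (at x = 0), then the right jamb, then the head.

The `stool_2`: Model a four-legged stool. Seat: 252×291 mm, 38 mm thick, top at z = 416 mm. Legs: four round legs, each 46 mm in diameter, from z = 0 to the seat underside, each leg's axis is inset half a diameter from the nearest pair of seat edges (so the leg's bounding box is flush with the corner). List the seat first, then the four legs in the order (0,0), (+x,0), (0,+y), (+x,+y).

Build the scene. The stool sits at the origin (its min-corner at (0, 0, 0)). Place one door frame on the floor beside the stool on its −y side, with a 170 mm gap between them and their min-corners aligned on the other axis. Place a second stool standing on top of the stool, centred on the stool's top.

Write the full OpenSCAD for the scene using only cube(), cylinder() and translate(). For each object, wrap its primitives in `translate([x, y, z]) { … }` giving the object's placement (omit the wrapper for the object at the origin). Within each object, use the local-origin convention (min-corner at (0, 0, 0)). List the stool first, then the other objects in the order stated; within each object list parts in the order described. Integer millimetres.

translate([0, 0, 372]) cube([268, 293, 35]);
translate([15, 15, 0]) cylinder(h = 372, r = 15);
translate([253, 15, 0]) cylinder(h = 372, r = 15);
translate([15, 278, 0]) cylinder(h = 372, r = 15);
translate([253, 278, 0]) cylinder(h = 372, r = 15);
translate([0, -287, 0]) {
  cube([89, 117, 2127]);
  translate([889, 0, 0]) cube([89, 117, 2127]);
  translate([0, 0, 2127]) cube([978, 117, 111]);
}
translate([8, 1, 407]) {
  translate([0, 0, 378]) cube([252, 291, 38]);
  translate([23, 23, 0]) cylinder(h = 378, r = 23);
  translate([229, 23, 0]) cylinder(h = 378, r = 23);
  translate([23, 268, 0]) cylinder(h = 378, r = 23);
  translate([229, 268, 0]) cylinder(h = 378, r = 23);
}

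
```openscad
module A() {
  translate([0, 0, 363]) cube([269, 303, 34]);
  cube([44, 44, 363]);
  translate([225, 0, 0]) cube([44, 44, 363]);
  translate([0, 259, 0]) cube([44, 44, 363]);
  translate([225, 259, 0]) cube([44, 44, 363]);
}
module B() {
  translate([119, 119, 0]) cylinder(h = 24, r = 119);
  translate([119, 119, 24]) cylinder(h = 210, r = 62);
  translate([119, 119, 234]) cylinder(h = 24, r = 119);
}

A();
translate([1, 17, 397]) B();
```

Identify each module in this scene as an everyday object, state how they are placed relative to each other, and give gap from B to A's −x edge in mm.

The spool's min-x is at 1; the stool's min-x is 0; gap = 1 mm.

A is a stool. B is a spool. The spool is on top of the stool. The gap from the spool to the stool's −x edge is 1 mm.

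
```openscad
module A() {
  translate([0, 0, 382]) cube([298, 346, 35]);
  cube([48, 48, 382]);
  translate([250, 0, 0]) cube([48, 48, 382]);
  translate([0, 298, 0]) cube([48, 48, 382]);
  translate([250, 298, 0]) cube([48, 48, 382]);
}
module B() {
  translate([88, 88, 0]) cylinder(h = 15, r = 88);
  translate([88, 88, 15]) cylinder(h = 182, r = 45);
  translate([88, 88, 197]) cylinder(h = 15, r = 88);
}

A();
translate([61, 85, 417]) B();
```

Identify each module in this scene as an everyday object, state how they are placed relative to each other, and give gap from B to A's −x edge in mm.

A is a stool. B is a spool. The spool is on top of the stool, centred. The gap from the spool to the stool's −x edge is 61 mm.

The spool's min-x is at 61; the stool's min-x is 0; gap = 61 mm.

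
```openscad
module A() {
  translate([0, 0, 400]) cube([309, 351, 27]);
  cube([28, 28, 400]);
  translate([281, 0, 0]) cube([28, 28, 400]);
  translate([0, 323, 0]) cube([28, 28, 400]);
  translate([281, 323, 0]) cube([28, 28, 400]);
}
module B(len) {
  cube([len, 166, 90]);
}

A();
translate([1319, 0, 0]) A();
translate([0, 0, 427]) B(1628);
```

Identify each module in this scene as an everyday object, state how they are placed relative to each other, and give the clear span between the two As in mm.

A is a stool. B is a beam. A beam spans the tops of two stools. The clear span between the two stools is 1010 mm.

Second stool starts at x = 1319; first ends at x = 309; clear span = 1319 − 309 = 1010 mm.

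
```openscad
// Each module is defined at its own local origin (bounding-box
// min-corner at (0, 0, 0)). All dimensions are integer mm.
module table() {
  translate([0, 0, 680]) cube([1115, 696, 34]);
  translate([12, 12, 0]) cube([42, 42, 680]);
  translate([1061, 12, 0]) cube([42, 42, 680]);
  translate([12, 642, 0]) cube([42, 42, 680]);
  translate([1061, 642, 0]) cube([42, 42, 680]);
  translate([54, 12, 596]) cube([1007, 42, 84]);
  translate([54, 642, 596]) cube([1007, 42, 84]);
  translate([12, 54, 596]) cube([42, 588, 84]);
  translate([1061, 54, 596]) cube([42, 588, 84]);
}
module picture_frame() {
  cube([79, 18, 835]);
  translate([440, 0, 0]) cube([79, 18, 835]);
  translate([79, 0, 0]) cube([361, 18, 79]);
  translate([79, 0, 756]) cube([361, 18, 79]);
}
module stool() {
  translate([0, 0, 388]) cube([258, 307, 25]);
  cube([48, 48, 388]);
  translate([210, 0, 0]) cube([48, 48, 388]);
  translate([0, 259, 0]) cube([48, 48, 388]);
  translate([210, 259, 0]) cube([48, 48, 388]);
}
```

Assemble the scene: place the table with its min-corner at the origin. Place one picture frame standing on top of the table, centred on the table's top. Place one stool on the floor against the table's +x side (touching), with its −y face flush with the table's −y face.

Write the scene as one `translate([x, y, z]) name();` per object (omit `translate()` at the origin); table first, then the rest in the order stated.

table();
translate([298, 339, 714]) picture_frame();
translate([1115, 0, 0]) stool();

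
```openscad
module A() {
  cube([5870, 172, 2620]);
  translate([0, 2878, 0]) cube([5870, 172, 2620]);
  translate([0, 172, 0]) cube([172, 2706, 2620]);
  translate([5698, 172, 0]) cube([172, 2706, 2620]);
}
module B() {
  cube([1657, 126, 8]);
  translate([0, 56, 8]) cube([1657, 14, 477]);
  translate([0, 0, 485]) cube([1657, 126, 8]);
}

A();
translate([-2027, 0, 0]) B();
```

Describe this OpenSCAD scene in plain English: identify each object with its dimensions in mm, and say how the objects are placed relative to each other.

A is a box-shaped house frame (walls only): outside footprint 5870×3050 mm, wall height 2620 mm, wall thickness 172 mm. The two y-facing walls run the full x-width; the two x-facing walls fit between the inner faces of the y-facing walls.

B is an I-beam lying along x, 1657 mm long. Overall section height 493 mm. Two flanges 126 mm wide (y) and 8 mm thick, one on the floor and one at the top; a web 14 mm thick runs between them, centred on the flange width.

The I-beam is on the floor beside the house frame on its −x side.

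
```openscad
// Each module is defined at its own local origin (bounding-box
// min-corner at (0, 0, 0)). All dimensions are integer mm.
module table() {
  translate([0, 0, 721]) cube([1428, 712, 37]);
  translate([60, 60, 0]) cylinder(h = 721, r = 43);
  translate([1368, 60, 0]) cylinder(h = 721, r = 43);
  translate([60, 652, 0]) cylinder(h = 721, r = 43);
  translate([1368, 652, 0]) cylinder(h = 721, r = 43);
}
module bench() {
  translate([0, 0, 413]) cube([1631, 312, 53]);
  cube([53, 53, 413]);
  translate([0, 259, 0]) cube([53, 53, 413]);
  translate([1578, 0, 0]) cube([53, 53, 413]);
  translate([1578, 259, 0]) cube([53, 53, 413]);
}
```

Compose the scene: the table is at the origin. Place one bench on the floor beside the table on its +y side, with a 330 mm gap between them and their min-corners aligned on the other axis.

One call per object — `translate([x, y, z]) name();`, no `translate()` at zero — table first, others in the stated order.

table();
translate([0, 1042, 0]) bench();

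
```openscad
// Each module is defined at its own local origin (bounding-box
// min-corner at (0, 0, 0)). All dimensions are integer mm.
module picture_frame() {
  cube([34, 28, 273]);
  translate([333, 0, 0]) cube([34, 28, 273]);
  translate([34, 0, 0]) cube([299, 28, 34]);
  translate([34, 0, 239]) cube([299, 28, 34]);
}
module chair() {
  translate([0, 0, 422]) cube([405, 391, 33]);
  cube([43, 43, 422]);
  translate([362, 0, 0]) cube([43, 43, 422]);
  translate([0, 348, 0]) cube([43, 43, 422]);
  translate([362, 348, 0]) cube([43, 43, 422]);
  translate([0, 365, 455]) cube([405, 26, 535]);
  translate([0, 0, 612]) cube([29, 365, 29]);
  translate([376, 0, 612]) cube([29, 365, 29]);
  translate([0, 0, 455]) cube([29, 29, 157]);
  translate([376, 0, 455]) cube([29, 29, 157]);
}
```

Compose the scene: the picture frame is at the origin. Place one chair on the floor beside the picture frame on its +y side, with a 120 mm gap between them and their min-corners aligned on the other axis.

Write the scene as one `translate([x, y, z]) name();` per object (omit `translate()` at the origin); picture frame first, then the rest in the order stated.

picture_frame();
translate([0, 148, 0]) chair();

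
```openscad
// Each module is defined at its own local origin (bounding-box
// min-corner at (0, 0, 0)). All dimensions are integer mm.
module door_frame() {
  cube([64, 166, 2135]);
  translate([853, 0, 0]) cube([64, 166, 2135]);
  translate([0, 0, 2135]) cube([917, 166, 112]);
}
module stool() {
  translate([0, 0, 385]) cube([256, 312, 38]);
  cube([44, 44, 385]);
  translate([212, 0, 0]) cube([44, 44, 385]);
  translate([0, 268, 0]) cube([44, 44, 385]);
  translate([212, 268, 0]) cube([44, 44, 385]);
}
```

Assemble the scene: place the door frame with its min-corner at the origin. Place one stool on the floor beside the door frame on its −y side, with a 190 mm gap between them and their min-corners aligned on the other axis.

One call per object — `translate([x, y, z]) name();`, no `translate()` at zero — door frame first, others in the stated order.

door_frame();
translate([0, -502, 0]) stool();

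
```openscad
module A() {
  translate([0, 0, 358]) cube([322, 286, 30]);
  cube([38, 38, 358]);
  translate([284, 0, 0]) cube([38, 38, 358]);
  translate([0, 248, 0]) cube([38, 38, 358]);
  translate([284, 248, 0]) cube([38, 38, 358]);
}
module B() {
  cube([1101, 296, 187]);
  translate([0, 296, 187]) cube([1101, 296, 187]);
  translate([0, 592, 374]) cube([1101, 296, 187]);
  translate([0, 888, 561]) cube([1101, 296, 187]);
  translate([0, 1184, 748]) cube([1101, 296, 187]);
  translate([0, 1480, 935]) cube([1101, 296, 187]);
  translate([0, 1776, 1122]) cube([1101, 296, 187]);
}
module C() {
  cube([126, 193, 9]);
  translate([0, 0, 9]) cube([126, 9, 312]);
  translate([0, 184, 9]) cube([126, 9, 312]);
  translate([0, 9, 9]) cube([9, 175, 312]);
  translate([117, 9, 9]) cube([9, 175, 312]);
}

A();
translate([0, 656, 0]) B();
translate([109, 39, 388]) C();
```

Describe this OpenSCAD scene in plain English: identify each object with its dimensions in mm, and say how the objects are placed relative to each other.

A is a simple wooden stool: a rectangular seat 322 mm (x) by 286 mm (y), 30 mm thick, top face at z = 388 mm, on four square legs, each 38×38 mm in cross-section. The legs rest on z = 0, each flush with a corner of the seat.

B is a run of 7 identical solid stair steps. Each tread is 1101×296 mm and each step block is 187 mm high. Step 1 rests on the floor; step k is offset from step 1 by (k−1)×296 mm in y and (k−1)×187 mm in z.

C is an open-topped rectangular box: outside dimensions 126×193×321 mm, with a uniform wall and base thickness of 9 mm. The base is a full 126×193 slab on the floor; four walls sit on top of the base. The front and back walls (the −y and +y sides) span the full width; the two side walls fit between them.

The staircase is on the floor beside the stool on its +y side. The open box is on top of the stool.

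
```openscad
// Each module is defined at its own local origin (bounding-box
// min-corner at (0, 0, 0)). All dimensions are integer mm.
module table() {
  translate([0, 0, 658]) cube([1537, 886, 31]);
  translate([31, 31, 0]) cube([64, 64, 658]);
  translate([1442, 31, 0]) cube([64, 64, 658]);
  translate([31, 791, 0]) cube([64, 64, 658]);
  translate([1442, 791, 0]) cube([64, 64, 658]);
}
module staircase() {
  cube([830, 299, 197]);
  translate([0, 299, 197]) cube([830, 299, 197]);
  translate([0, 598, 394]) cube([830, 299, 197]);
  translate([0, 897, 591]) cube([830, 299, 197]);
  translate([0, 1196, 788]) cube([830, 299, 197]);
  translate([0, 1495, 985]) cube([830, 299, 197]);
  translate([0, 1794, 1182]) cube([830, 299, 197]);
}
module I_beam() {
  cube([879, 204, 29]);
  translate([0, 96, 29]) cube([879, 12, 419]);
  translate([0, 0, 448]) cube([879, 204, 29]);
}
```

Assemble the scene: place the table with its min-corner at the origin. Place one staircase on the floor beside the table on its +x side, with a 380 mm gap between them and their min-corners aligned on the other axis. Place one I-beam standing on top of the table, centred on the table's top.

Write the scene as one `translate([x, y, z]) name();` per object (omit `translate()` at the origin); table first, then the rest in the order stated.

table();
translate([1917, 0, 0]) staircase();
translate([329, 341, 689]) I_beam();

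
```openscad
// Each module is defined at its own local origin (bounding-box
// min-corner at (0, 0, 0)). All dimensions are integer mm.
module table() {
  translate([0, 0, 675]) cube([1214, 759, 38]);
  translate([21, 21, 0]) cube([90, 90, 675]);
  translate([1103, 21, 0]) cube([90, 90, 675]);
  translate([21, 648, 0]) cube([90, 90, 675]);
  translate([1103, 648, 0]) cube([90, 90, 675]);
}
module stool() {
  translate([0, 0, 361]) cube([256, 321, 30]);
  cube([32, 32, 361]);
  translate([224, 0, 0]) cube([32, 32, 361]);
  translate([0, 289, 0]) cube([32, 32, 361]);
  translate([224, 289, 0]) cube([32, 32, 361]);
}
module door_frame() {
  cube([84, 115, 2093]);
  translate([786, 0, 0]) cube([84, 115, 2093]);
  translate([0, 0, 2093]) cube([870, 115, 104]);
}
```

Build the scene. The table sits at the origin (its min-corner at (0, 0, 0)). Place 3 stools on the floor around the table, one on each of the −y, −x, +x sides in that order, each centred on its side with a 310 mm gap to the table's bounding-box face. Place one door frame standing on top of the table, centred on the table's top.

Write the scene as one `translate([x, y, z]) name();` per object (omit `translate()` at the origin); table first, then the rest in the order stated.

table();
translate([479, -631, 0]) stool();
translate([-566, 219, 0]) stool();
translate([1524, 219, 0]) stool();
translate([172, 322, 713]) door_frame();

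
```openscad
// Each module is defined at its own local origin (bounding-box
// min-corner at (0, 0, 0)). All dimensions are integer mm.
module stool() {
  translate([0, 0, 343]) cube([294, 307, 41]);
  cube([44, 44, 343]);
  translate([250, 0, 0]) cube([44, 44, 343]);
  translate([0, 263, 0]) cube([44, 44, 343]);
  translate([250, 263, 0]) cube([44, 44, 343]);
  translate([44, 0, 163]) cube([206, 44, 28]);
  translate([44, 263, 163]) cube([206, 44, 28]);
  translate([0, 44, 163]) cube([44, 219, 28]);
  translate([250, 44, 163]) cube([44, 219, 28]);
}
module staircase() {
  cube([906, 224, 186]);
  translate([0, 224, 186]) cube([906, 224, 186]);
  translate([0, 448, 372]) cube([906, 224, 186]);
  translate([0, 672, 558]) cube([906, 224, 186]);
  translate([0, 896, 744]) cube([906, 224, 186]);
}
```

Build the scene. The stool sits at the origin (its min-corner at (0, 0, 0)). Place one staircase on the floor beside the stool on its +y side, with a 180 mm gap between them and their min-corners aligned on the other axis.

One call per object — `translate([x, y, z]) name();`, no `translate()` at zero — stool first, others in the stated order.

stool();
translate([0, 487, 0]) staircase();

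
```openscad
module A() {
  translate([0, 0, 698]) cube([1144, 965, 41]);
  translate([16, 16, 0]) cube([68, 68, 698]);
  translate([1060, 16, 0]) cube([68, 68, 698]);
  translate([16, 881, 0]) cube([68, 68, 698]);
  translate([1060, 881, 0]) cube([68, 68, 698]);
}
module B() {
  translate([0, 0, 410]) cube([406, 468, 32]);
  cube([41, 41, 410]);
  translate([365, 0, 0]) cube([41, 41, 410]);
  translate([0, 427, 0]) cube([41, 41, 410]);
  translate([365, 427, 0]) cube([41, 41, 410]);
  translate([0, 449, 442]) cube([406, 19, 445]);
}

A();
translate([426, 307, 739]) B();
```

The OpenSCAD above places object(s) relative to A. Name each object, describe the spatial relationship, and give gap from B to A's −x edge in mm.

The chair's min-x is at 426; the table's min-x is 0; gap = 426 mm.

A is a table. B is a chair. The chair is on top of the table. The gap from the chair to the table's −x edge is 426 mm.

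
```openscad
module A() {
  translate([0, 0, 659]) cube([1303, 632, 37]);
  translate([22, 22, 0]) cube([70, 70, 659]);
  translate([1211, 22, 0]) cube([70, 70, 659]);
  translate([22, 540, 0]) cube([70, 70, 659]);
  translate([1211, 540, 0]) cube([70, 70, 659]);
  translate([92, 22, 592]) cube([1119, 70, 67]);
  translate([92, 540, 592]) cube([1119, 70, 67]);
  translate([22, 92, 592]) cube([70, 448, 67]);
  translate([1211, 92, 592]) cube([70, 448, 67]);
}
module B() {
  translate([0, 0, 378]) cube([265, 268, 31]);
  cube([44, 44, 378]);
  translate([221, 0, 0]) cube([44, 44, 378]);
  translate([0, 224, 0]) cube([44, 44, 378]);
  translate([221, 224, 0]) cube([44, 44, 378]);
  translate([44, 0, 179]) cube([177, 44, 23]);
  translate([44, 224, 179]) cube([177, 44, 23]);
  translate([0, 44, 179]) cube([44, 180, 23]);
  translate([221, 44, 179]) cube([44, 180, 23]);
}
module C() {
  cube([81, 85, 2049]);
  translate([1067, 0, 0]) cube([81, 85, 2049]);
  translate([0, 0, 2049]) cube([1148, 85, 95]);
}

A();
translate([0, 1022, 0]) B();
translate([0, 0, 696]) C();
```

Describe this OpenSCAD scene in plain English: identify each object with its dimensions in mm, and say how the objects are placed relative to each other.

A is a rectangular dining table. The top is 1303×632×37 mm with its upper surface at z = 696 mm. It stands on four 70×70 mm square legs, each inset 22 mm from the nearest pair of top edges, running from the floor to the underside of the top. Four apron rails, 70 mm thick and 67 mm tall, run between adjacent legs with their top edges flush with the underside of the top and their outer faces flush with the legs' outer faces.

B is a four-legged stool. The seat is 265×268 mm, 31 mm thick, top at z = 409 mm. It stands on four square legs, each 44×44 mm in cross-section, from z = 0 to the seat underside, each flush with a corner of the seat. Four stretchers, 44 mm wide and 23 mm tall, connect adjacent legs with their undersides at z = 179 mm, each running between the inner faces of the legs it joins and aligned with the legs' outer faces on the other axis.

C is a door frame. The clear opening is 986 mm wide and 2049 mm high. Two 81 mm wide jambs, 85 mm deep, stand either side of the opening from the floor to the top of the opening. A 95 mm thick head sits across the top of both jambs, spanning the full outside width of the frame.

The stool is on the floor beside the table on its +y side. The door frame is on top of the table.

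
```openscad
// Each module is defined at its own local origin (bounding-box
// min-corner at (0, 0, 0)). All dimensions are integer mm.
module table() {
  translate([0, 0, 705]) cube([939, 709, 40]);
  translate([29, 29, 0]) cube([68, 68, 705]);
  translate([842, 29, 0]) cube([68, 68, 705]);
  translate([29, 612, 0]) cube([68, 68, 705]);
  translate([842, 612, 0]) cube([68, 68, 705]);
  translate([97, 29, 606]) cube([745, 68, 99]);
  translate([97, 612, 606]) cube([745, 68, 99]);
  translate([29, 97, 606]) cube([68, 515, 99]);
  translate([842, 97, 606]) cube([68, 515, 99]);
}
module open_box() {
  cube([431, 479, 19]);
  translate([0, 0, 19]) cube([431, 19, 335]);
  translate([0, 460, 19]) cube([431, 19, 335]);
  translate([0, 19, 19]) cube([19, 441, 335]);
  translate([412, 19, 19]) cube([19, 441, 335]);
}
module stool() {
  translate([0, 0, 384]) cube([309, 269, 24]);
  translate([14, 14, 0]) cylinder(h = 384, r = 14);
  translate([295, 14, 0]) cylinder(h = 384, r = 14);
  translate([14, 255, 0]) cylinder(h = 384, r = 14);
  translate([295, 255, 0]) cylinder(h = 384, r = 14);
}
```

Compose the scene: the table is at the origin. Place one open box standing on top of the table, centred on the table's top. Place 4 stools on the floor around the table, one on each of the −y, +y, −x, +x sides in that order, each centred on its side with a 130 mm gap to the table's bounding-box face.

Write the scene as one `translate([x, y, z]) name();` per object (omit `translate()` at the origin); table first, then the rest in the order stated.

table();
translate([254, 115, 745]) open_box();
translate([315, -399, 0]) stool();
translate([315, 839, 0]) stool();
translate([-439, 220, 0]) stool();
translate([1069, 220, 0]) stool();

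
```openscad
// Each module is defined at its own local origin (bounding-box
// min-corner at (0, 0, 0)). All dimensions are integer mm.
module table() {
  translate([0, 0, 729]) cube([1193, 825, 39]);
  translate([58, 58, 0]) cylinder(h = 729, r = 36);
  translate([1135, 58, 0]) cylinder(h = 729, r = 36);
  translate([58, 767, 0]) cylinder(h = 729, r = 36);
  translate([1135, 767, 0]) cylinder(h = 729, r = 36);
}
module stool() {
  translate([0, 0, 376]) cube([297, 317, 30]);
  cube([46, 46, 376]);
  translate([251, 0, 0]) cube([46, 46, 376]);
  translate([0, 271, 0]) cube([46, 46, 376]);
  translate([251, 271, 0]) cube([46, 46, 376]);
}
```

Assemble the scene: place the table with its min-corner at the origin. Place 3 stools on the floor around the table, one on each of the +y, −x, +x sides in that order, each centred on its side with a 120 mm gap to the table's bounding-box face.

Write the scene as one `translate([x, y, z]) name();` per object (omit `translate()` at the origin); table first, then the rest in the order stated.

table();
translate([448, 945, 0]) stool();
translate([-417, 254, 0]) stool();
translate([1313, 254, 0]) stool();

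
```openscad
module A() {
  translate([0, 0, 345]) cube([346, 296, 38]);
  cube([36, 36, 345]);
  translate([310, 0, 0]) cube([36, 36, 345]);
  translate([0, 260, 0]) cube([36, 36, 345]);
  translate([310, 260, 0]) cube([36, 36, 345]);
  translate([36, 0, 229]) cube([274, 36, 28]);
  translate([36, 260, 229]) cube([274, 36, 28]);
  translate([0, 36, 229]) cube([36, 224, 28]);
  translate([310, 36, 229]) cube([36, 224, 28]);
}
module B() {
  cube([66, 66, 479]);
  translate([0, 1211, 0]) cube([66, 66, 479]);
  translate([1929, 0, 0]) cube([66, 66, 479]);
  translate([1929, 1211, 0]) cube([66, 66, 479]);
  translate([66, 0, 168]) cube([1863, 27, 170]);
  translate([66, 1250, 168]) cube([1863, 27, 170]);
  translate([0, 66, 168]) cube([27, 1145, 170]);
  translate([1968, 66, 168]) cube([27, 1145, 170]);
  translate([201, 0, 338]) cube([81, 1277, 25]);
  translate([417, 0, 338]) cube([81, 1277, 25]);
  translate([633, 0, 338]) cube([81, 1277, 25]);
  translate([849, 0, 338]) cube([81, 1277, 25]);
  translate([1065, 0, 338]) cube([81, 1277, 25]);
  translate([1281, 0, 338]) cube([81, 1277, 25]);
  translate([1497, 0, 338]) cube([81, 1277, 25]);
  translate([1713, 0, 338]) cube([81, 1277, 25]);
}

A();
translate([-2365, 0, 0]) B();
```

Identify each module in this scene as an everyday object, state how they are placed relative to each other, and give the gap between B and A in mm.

A is a stool. B is a bed frame. The bed frame is on the floor beside the stool on its −x side. The gap between the bed frame and the stool is 370 mm.

The bed frame's nearest face is 370 mm from the stool's −x face.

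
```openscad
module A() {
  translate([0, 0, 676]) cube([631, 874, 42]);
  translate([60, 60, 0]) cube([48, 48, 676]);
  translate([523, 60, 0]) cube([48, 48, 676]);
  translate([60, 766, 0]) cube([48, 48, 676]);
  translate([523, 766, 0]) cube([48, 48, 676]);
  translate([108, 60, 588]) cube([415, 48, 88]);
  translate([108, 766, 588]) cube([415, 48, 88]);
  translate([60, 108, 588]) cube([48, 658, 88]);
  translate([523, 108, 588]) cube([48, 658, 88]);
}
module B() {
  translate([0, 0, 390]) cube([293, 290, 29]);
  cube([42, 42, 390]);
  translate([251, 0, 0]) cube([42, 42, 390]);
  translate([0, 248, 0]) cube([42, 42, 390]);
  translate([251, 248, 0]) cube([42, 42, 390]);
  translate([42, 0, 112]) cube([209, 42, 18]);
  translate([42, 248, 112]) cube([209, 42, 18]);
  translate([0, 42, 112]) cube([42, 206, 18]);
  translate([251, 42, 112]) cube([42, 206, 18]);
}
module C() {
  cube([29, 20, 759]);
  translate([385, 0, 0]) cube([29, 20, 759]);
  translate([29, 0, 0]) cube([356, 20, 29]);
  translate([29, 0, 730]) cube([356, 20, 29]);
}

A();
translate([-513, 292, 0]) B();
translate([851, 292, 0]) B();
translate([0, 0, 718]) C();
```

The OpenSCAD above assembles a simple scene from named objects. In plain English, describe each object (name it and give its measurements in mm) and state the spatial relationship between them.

A is a table: top 631 mm (x) × 874 mm (y), 42 mm thick, upper face at z = 718 mm, on four 48×48 mm square legs, each inset 60 mm from the nearest pair of top edges, running from z = 0 to the bottom of the top. Four apron rails, 48 mm thick and 88 mm tall, run between adjacent legs with their top edges flush with the underside of the top and their outer faces flush with the legs' outer faces.

B is a four-legged stool. The seat is 293×290 mm, 29 mm thick, top at z = 419 mm. It stands on four square legs, each 42×42 mm in cross-section, from z = 0 to the seat underside, each flush with a corner of the seat. Four stretchers, 42 mm wide and 18 mm tall, connect adjacent legs with their undersides at z = 112 mm, each running between the inner faces of the legs it joins and aligned with the legs' outer faces on the other axis.

C is a rectangular picture frame lying in the x–z plane (depth along y). The opening is 356 mm wide (x) by 701 mm tall (z), surrounded by a border 29 mm wide on all four sides. The frame is 20 mm deep and is made of two full-height vertical stiles with two horizontal rails fitted between them.

Two stools sit around the table at the −x, +x sides. The picture frame is on top of the table.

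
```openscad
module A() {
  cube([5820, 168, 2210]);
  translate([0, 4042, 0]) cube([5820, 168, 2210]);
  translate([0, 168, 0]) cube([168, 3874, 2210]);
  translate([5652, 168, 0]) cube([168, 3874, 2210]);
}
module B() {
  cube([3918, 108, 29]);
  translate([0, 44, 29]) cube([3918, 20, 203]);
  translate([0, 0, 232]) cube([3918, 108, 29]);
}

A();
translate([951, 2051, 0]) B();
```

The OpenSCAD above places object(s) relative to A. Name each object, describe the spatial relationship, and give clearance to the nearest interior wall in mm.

Clearances: x = 783, y = 1883; minimum 783 mm.

A is a house frame. B is an I-beam. The I-beam sits inside the house frame, centred. The clearance to the nearest interior wall is 783 mm.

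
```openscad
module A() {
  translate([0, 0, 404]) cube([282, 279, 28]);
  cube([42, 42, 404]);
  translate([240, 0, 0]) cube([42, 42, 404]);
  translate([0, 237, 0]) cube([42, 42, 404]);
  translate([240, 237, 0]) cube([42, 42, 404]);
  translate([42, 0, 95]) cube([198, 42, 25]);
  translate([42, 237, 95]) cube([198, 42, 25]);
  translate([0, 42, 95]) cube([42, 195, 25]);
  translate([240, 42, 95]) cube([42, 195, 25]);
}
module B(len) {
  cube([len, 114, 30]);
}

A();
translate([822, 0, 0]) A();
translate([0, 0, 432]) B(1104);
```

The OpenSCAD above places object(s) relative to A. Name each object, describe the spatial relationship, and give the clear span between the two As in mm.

A is a stool. B is a beam. A beam spans the tops of two stools. The clear span between the two stools is 540 mm.

Second stool starts at x = 822; first ends at x = 282; clear span = 822 − 282 = 540 mm.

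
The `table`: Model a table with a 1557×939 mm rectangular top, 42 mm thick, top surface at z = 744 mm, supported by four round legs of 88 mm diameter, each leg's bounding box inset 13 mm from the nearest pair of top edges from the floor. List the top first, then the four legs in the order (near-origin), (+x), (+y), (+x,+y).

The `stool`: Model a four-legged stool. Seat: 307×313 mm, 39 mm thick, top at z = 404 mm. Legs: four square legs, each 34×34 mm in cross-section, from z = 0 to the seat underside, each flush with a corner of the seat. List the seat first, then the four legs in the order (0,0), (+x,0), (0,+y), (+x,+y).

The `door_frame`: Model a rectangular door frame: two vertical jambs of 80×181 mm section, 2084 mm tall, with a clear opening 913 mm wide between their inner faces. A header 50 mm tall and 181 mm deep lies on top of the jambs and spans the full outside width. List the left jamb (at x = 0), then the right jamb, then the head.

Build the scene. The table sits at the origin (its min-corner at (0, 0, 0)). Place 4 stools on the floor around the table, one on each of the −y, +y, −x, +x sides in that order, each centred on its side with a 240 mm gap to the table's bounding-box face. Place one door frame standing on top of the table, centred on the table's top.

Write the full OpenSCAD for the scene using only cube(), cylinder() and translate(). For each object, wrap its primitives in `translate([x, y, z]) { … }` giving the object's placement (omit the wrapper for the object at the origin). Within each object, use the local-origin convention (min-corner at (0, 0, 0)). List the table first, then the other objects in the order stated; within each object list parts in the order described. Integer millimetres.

translate([0, 0, 702]) cube([1557, 939, 42]);
translate([57, 57, 0]) cylinder(h = 702, r = 44);
translate([1500, 57, 0]) cylinder(h = 702, r = 44);
translate([57, 882, 0]) cylinder(h = 702, r = 44);
translate([1500, 882, 0]) cylinder(h = 702, r = 44);
translate([625, -553, 0]) {
  translate([0, 0, 365]) cube([307, 313, 39]);
  cube([34, 34, 365]);
  translate([273, 0, 0]) cube([34, 34, 365]);
  translate([0, 279, 0]) cube([34, 34, 365]);
  translate([273, 279, 0]) cube([34, 34, 365]);
}
translate([625, 1179, 0]) {
  translate([0, 0, 365]) cube([307, 313, 39]);
  cube([34, 34, 365]);
  translate([273, 0, 0]) cube([34, 34, 365]);
  translate([0, 279, 0]) cube([34, 34, 365]);
  translate([273, 279, 0]) cube([34, 34, 365]);
}
translate([-547, 313, 0]) {
  translate([0, 0, 365]) cube([307, 313, 39]);
  cube([34, 34, 365]);
  translate([273, 0, 0]) cube([34, 34, 365]);
  translate([0, 279, 0]) cube([34, 34, 365]);
  translate([273, 279, 0]) cube([34, 34, 365]);
}
translate([1797, 313, 0]) {
  translate([0, 0, 365]) cube([307, 313, 39]);
  cube([34, 34, 365]);
  translate([273, 0, 0]) cube([34, 34, 365]);
  translate([0, 279, 0]) cube([34, 34, 365]);
  translate([273, 279, 0]) cube([34, 34, 365]);
}
translate([242, 379, 744]) {
  cube([80, 181, 2084]);
  translate([993, 0, 0]) cube([80, 181, 2084]);
  translate([0, 0, 2084]) cube([1073, 181, 50]);
}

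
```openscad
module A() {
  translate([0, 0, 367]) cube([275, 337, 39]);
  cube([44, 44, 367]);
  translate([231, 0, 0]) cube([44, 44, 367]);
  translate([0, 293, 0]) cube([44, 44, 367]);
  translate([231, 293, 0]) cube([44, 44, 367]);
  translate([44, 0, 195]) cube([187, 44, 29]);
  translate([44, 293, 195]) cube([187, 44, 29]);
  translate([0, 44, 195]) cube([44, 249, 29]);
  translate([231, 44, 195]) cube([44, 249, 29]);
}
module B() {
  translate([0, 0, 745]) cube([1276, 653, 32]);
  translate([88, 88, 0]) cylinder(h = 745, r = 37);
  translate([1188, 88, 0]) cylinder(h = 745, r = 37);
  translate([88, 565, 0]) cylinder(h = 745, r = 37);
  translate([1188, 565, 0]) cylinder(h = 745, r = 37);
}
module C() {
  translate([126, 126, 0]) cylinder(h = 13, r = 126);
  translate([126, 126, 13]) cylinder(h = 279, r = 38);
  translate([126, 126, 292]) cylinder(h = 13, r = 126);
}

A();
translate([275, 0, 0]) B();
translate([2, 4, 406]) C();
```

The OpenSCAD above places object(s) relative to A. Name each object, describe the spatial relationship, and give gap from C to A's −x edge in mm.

A is a stool. B is a table. C is a spool. The table is against the stool's +x side, with their −y faces flush. The spool is on top of the stool. The gap from the spool to the stool's −x edge is 2 mm.

The spool's min-x is at 2; the stool's min-x is 0; gap = 2 mm.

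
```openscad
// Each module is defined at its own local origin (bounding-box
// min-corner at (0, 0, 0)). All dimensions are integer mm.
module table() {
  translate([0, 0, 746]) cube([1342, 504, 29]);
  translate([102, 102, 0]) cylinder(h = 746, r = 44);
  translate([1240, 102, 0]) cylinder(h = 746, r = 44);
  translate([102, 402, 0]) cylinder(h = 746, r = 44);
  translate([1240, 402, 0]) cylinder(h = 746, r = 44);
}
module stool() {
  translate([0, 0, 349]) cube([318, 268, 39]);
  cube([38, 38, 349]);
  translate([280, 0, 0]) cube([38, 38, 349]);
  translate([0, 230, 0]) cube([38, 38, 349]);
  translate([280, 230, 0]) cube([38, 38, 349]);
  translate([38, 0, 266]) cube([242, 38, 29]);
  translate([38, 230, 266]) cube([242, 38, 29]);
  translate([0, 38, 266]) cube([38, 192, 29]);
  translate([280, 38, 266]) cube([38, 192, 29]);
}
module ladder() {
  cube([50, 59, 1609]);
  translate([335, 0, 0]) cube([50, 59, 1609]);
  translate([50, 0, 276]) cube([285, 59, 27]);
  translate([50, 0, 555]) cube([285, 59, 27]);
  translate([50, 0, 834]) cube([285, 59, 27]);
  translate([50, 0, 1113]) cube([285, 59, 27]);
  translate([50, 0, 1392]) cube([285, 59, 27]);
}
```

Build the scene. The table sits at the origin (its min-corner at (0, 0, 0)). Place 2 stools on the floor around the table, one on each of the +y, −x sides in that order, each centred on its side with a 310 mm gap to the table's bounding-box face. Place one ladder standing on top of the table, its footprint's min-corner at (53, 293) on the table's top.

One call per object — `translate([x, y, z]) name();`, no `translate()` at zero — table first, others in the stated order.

table();
translate([512, 814, 0]) stool();
translate([-628, 118, 0]) stool();
translate([53, 293, 775]) ladder();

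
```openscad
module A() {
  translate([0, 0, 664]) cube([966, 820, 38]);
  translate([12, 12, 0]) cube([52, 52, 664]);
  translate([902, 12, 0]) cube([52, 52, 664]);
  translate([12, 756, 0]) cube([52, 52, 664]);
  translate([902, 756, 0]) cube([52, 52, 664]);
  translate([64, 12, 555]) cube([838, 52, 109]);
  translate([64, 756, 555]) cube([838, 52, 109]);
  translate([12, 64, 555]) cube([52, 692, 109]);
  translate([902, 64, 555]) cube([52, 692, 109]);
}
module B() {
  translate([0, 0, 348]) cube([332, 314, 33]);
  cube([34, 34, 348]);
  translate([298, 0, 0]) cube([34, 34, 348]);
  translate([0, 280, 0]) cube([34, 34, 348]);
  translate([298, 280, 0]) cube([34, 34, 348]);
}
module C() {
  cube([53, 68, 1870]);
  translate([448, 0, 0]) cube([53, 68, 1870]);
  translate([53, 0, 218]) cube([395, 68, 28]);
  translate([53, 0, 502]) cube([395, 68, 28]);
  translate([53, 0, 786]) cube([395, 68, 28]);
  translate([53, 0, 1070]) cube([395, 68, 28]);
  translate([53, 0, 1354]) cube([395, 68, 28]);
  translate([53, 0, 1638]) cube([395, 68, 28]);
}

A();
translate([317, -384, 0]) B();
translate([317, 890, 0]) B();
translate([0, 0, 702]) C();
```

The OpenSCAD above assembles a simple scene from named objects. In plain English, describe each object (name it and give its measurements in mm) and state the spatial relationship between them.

A is a rectangular dining table. The top is 966×820×38 mm with its upper surface at z = 702 mm. It stands on four 52×52 mm square legs, each inset 12 mm from the nearest pair of top edges, running from the floor to the underside of the top. Four apron rails, 52 mm thick and 109 mm tall, run between adjacent legs with their top edges flush with the underside of the top and their outer faces flush with the legs' outer faces.

B is a four-legged stool. The seat is 332×314 mm, 33 mm thick, top at z = 381 mm. It stands on four square legs, each 34×34 mm in cross-section, from z = 0 to the seat underside, each flush with a corner of the seat.

C is a wooden ladder with two side rails of 53×68 mm section and 1870 mm height, set 501 mm apart overall. Between them run 6 rectangular rungs (68 mm deep, 28 mm thick), front faces flush with the rails' −y face. The bottom of the first rung is 218 mm above the floor and each subsequent rung is 284 mm higher than the one below.

Two stools sit around the table at the −y, +y sides. The ladder is on top of the table.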